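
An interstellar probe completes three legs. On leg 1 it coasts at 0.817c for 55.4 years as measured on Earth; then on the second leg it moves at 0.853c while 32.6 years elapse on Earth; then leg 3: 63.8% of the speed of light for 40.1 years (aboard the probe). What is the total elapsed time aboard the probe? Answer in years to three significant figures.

τ = 89.1 years

Leg 1: γ = 1/√(1 − 0.817²) = 1/√0.3325 = 1.734; τ_1 = 55.4/1.734 = 31.95 years.
Leg 2: γ = 1/√(1 − 0.853²) = 1/√0.2724 = 1.916; τ_2 = 32.6/1.916 = 17.01 years.
Leg 3: 40.1 years is already measured aboard the probe.
Total: 31.95 + 17.01 + 40.10 years.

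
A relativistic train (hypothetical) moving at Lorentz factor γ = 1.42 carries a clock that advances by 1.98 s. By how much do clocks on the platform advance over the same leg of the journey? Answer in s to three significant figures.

γ = 1.42
The interval measured on the train is the proper time (both events occur at the same place in that frame); the lab-frame interval is Δt = γτ = 1.420 × 1.98 s.

Δt = 2.81 s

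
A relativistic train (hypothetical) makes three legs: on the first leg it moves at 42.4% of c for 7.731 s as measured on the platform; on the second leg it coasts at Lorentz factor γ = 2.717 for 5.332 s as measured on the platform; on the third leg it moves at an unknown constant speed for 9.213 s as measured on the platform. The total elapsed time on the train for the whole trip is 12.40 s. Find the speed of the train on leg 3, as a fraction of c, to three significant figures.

Leg 1: β = 0.424; γ = 1/√(1 − 0.424²) = 1/√0.8202 = 1.104; τ_1 = 7.731/1.104 = 7.002 s.
Leg 2: γ = 2.717; τ_2 = 5.332/2.717 = 1.962 s.
Leg 3: speed unknown; τ_3 = 9.213/γ_3.
Total proper time: 7.002 + 1.962 + τ_3 = 12.40, so τ_3 = 12.40 − 8.964 = 3.436 s.
γ_3 = 9.213/3.436 = 2.681; β = √(1 − 1/γ²) = √0.8609.

β = 0.928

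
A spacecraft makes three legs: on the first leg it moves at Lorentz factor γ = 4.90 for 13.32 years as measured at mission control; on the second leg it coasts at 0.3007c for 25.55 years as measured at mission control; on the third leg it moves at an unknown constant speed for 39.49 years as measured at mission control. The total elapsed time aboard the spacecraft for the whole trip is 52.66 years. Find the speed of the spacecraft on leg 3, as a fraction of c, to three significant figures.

β = 0.762

Leg 1: γ = 4.90; τ_1 = 13.32/4.900 = 2.718 years.
Leg 2: γ = 1/√(1 − 0.3007²) = 1/√0.9096 = 1.049; τ_2 = 25.55/1.049 = 24.37 years.
Leg 3: speed unknown; τ_3 = 39.49/γ_3.
Total proper time: 2.718 + 24.37 + τ_3 = 52.66, so τ_3 = 52.66 − 27.09 = 25.57 years.
γ_3 = 39.49/25.57 = 1.544; β = √(1 − 1/γ²) = √0.5806.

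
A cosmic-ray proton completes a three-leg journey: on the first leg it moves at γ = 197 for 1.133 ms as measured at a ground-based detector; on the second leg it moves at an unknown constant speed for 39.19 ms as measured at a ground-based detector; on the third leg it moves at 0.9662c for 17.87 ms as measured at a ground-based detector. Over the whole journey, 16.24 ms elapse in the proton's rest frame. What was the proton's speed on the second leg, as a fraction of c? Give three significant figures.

Leg 1: γ = 197; τ_1 = 1.133/197.0 = 0.005751 ms.
Leg 2: speed unknown; τ_2 = 39.19/γ_2.
Leg 3: γ = 1/√(1 − 0.9662²) = 1/√0.06646 = 3.879; τ_3 = 17.87/3.879 = 4.607 ms.
Total proper time: 0.005751 + τ_2 + 4.607 = 16.24, so τ_2 = 16.24 − 4.613 = 11.63 ms.
γ_2 = 39.19/11.63 = 3.370; β = √(1 − 1/γ²) = √0.9120.

β = 0.955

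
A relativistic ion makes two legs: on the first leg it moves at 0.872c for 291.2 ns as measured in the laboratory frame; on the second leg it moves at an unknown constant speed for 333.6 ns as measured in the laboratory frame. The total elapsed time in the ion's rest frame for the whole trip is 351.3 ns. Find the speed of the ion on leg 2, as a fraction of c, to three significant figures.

Leg 1: γ = 1/√(1 − 0.872²) = 1/√0.2396 = 2.043; τ_1 = 291.2/2.043 = 142.5 ns.
Leg 2: speed unknown; τ_2 = 333.6/γ_2.
Total proper time: 142.5 + τ_2 = 351.3, so τ_2 = 351.3 − 142.5 = 208.8 ns.
γ_2 = 333.6/208.8 = 1.598; β = √(1 − 1/γ²) = √0.6084.

β = 0.780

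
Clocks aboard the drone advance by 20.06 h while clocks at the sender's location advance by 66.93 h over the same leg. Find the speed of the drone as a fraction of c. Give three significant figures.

v = 0.954c

The proper time is measured aboard the drone (both events occur at the drone's location); Δt is measured at the sender's location. γ = Δt/τ = 66.93/20.06 = 3.336.
β = √(1 − 1/γ²) = √(1 − 0.08983) = √0.9102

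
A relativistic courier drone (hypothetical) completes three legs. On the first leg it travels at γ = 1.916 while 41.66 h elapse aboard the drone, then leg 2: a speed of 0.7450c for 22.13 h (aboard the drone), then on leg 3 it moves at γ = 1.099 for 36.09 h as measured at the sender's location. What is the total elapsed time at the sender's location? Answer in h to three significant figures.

Leg 1: γ = 1.916; Δt_1 = 1.916 × 41.66 = 79.82 h.
Leg 2: γ = 1/√(1 − 0.7450²) = 1/√0.4450 = 1.499; Δt_2 = 1.499 × 22.13 = 33.18 h.
Leg 3: 36.09 h is already measured at the sender's location.
Total: 79.82 + 33.18 + 36.09 h.

Δt = 149 h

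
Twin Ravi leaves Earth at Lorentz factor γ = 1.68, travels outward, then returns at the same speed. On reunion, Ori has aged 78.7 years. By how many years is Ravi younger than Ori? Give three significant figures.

Δt − τ = 31.9 years

γ = 1.68
Ravi's elapsed proper time: τ = 78.7/1.680 = 46.85 years.
Age gap = Δt − τ = 78.7 − 46.85 years.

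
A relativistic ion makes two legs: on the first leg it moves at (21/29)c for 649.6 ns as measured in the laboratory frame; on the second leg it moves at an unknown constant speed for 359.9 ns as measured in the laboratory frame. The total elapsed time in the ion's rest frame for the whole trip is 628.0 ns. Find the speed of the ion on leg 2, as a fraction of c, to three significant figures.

Leg 1: γ = 1/√(1 − (21/29)²) = 29/20 = 1.450; τ_1 = 649.6/1.450 = 448.0 ns.
Leg 2: speed unknown; τ_2 = 359.9/γ_2.
Total proper time: 448.0 + τ_2 = 628.0, so τ_2 = 628.0 − 448.0 = 180.0 ns.
γ_2 = 359.9/180.0 = 1.999; β = √(1 − 1/γ²) = √0.7499.

β = 0.866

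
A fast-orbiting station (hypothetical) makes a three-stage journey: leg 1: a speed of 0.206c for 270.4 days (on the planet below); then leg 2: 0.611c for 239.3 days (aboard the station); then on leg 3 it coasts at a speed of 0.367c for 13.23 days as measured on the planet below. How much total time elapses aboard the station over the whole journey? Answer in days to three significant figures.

Leg 1: γ = 1/√(1 − 0.206²) = 1/√0.9576 = 1.022; τ_1 = 270.4/1.022 = 264.6 days.
Leg 2: 239.3 days is already measured aboard the station.
Leg 3: γ = 1/√(1 − 0.367²) = 1/√0.8653 = 1.075; τ_3 = 13.23/1.075 = 12.31 days.
Total: 264.6 + 239.3 + 12.31 days.

τ = 516 days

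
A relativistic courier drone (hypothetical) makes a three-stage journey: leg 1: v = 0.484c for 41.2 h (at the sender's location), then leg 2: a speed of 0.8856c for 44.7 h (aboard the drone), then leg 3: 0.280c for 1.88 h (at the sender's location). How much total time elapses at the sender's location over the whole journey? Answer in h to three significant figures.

Δt = 139 h

Leg 1: 41.2 h is already measured at the sender's location.
Leg 2: γ = 1/√(1 − 0.8856²) = 1/√0.2157 = 2.153; Δt_2 = 2.153 × 44.7 = 96.24 h.
Leg 3: 1.88 h is already measured at the sender's location.
Total: 41.20 + 96.24 + 1.880 h.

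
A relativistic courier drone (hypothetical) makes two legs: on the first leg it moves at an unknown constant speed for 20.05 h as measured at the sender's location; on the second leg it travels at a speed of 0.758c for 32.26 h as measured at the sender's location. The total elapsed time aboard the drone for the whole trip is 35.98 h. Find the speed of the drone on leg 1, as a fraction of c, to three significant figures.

Leg 1: speed unknown; τ_1 = 20.05/γ_1.
Leg 2: γ = 1/√(1 − 0.758²) = 1/√0.4254 = 1.533; τ_2 = 32.26/1.533 = 21.04 h.
Total proper time: τ_1 + 21.04 = 35.98, so τ_1 = 35.98 − 21.04 = 14.94 h.
γ_1 = 20.05/14.94 = 1.342; β = √(1 − 1/γ²) = √0.4449.

β = 0.667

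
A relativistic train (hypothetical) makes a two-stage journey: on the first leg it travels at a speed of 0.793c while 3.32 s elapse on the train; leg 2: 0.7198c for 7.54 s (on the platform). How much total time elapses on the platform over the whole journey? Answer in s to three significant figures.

Leg 1: γ = 1/√(1 − 0.793²) = 1/√0.3712 = 1.641; Δt_1 = 1.641 × 3.32 = 5.450 s.
Leg 2: 7.54 s is already measured on the platform.
Total: 5.450 + 7.540 s.

Δt = 13.0 s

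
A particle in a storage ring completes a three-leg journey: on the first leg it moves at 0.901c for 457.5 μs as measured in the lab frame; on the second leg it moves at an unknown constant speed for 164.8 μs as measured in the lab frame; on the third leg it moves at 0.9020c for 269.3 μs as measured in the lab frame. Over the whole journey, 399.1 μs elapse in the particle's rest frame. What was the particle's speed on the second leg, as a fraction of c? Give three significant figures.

Leg 1: γ = 1/√(1 − 0.901²) = 1/√0.1882 = 2.305; τ_1 = 457.5/2.305 = 198.5 μs.
Leg 2: speed unknown; τ_2 = 164.8/γ_2.
Leg 3: γ = 1/√(1 − 0.9020²) = 1/√0.1864 = 2.316; τ_3 = 269.3/2.316 = 116.3 μs.
Total proper time: 198.5 + τ_2 + 116.3 = 399.1, so τ_2 = 399.1 − 314.7 = 84.36 μs.
γ_2 = 164.8/84.36 = 1.954; β = √(1 − 1/γ²) = √0.7380.

β = 0.859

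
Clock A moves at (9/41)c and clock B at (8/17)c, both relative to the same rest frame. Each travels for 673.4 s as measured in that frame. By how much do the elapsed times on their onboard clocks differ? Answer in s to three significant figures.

|τ_A − τ_B| = 62.8 s

A: γ = 1/√(1 − (9/41)²) = 41/40 = 1.025; τ_A = 673.4/1.025 = 657.0 s.
B: γ = 1/√(1 − (8/17)²) = 17/15 ≈ 1.133; τ_B = 673.4/1.133 = 594.2 s.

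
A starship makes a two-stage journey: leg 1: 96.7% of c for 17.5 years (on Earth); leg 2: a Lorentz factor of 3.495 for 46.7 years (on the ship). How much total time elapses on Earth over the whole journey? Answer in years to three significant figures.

Δt = 181 years

Leg 1: 17.5 years is already measured on Earth.
Leg 2: γ = 3.495; Δt_2 = 3.495 × 46.7 = 163.2 years.
Total: 17.50 + 163.2 years.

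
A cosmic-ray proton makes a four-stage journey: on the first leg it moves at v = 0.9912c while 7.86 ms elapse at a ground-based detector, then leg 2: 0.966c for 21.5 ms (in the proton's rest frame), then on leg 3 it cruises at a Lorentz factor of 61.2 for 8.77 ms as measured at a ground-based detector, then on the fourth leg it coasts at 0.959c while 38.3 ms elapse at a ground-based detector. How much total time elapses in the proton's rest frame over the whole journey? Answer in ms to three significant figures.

Leg 1: γ = 1/√(1 − 0.9912²) = 1/√0.01752 = 7.554; τ_1 = 7.86/7.554 = 1.040 ms.
Leg 2: 21.5 ms is already measured in the proton's rest frame.
Leg 3: γ = 61.2; τ_3 = 8.77/61.20 = 0.1433 ms.
Leg 4: γ = 1/√(1 − 0.959²) = 1/√0.08032 = 3.529; τ_4 = 38.3/3.529 = 10.85 ms.
Total: 1.040 + 21.50 + 0.1433 + 10.85 ms.

τ = 33.5 ms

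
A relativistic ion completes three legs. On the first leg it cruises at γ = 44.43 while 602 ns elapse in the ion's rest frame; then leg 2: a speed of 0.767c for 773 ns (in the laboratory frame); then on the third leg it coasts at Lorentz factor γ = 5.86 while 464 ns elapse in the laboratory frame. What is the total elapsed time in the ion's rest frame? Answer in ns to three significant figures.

Leg 1: 602 ns is already measured in the ion's rest frame.
Leg 2: γ = 1/√(1 − 0.767²) = 1/√0.4117 = 1.558; τ_2 = 773/1.558 = 496.0 ns.
Leg 3: γ = 5.86; τ_3 = 464/5.860 = 79.18 ns.
Total: 602.0 + 496.0 + 79.18 ns.

τ = 1180 ns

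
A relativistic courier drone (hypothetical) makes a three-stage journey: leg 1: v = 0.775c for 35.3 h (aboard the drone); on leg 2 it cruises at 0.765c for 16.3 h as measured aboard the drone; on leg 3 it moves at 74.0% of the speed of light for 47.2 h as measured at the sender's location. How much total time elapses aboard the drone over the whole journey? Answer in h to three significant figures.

Leg 1: 35.3 h is already measured aboard the drone.
Leg 2: 16.3 h is already measured aboard the drone.
Leg 3: β = 0.740; γ = 1/√(1 − 0.740²) = 1/√0.4524 = 1.487; τ_3 = 47.2/1.487 = 31.75 h.
Total: 35.30 + 16.30 + 31.75 h.

τ = 83.3 h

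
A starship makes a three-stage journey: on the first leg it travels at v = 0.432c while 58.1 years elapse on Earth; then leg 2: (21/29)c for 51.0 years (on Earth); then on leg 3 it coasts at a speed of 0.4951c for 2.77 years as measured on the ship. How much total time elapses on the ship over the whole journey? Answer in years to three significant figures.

Leg 1: γ = 1/√(1 − 0.432²) = 1/√0.8134 = 1.109; τ_1 = 58.1/1.109 = 52.40 years.
Leg 2: γ = 1/√(1 − (21/29)²) = 29/20 = 1.450; τ_2 = 51.0/1.450 = 35.17 years.
Leg 3: 2.77 years is already measured on the ship.
Total: 52.40 + 35.17 + 2.770 years.

τ = 90.3 years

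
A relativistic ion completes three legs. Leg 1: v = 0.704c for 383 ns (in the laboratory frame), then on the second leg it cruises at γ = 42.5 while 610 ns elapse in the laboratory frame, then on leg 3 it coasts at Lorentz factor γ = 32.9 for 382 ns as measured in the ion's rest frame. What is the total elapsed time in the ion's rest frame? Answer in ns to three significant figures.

τ = 668 ns

Leg 1: γ = 1/√(1 − 0.704²) = 1/√0.5044 = 1.408; τ_1 = 383/1.408 = 272.0 ns.
Leg 2: γ = 42.5; τ_2 = 610/42.50 = 14.35 ns.
Leg 3: 382 ns is already measured in the ion's rest frame.
Total: 272.0 + 14.35 + 382.0 ns.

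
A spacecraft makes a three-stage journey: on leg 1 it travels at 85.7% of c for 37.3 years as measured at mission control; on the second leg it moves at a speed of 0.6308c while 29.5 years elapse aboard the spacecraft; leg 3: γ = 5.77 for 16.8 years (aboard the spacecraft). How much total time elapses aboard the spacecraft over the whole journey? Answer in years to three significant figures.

τ = 65.5 years

Leg 1: β = 0.857; γ = 1/√(1 − 0.857²) = 1/√0.2656 = 1.941; τ_1 = 37.3/1.941 = 19.22 years.
Leg 2: 29.5 years is already measured aboard the spacecraft.
Leg 3: 16.8 years is already measured aboard the spacecraft.
Total: 19.22 + 29.50 + 16.80 years.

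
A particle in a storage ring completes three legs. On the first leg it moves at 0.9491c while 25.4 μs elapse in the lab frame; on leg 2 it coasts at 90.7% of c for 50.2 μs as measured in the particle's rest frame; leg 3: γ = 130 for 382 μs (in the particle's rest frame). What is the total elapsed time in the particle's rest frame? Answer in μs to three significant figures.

τ = 440 μs

Leg 1: γ = 1/√(1 − 0.9491²) = 1/√0.09921 = 3.175; τ_1 = 25.4/3.175 = 8.000 μs.
Leg 2: 50.2 μs is already measured in the particle's rest frame.
Leg 3: 382 μs is already measured in the particle's rest frame.
Total: 8.000 + 50.20 + 382.0 μs.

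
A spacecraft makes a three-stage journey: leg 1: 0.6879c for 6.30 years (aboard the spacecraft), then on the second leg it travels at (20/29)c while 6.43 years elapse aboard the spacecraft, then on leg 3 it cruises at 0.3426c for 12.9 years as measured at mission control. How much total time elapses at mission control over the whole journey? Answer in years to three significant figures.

Leg 1: γ = 1/√(1 − 0.6879²) = 1/√0.5268 = 1.378; Δt_1 = 1.378 × 6.30 = 8.680 years.
Leg 2: γ = 1/√(1 − (20/29)²) = 29/21 ≈ 1.381; Δt_2 = 1.381 × 6.43 = 8.880 years.
Leg 3: 12.9 years is already measured at mission control.
Total: 8.680 + 8.880 + 12.90 years.

Δt = 30.5 years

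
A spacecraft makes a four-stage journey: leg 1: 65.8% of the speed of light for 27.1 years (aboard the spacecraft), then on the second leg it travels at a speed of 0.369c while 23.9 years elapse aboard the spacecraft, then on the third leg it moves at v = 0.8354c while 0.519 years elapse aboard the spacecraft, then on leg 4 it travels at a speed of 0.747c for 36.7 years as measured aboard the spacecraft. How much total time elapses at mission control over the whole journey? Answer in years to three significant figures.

Leg 1: β = 0.658; γ = 1/√(1 − 0.658²) = 1/√0.5670 = 1.328; Δt_1 = 1.328 × 27.1 = 35.99 years.
Leg 2: γ = 1/√(1 − 0.369²) = 1/√0.8638 = 1.076; Δt_2 = 1.076 × 23.9 = 25.71 years.
Leg 3: γ = 1/√(1 − 0.8354²) = 1/√0.3021 = 1.819; Δt_3 = 1.819 × 0.519 = 0.9443 years.
Leg 4: γ = 1/√(1 − 0.747²) = 1/√0.4420 = 1.504; Δt_4 = 1.504 × 36.7 = 55.20 years.
Total: 35.99 + 25.71 + 0.9443 + 55.20 years.

Δt = 118 years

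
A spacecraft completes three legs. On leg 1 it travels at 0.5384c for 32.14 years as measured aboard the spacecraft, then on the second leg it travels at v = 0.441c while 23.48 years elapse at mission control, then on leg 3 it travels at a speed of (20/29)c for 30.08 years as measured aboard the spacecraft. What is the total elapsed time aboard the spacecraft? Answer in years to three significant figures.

τ = 83.3 years

Leg 1: 32.14 years is already measured aboard the spacecraft.
Leg 2: γ = 1/√(1 − 0.441²) = 1/√0.8055 = 1.114; τ_2 = 23.48/1.114 = 21.07 years.
Leg 3: 30.08 years is already measured aboard the spacecraft.
Total: 32.14 + 21.07 + 30.08 years.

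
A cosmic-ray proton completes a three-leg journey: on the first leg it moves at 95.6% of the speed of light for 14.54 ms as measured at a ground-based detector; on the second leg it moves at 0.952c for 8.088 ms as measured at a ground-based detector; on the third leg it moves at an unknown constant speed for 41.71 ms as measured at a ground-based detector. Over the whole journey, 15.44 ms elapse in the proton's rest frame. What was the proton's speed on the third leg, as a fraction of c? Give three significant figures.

Leg 1: β = 0.956; γ = 1/√(1 − 0.956²) = 1/√0.08606 = 3.409; τ_1 = 14.54/3.409 = 4.266 ms.
Leg 2: γ = 1/√(1 − 0.952²) = 1/√0.09370 = 3.267; τ_2 = 8.088/3.267 = 2.476 ms.
Leg 3: speed unknown; τ_3 = 41.71/γ_3.
Total proper time: 4.266 + 2.476 + τ_3 = 15.44, so τ_3 = 15.44 − 6.741 = 8.699 ms.
γ_3 = 41.71/8.699 = 4.795; β = √(1 − 1/γ²) = √0.9565.

β = 0.978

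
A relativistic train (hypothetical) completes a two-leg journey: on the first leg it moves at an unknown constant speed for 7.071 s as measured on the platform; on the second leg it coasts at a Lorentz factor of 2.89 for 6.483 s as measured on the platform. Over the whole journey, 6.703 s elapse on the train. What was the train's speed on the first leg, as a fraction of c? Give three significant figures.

Leg 1: speed unknown; τ_1 = 7.071/γ_1.
Leg 2: γ = 2.89; τ_2 = 6.483/2.890 = 2.243 s.
Total proper time: τ_1 + 2.243 = 6.703, so τ_1 = 6.703 − 2.243 = 4.460 s.
γ_1 = 7.071/4.460 = 1.586; β = √(1 − 1/γ²) = √0.6022.

β = 0.776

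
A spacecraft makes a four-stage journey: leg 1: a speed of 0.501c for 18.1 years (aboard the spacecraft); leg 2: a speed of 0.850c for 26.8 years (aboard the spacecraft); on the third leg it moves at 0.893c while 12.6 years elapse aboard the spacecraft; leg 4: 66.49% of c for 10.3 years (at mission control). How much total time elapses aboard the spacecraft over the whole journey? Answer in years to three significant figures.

τ = 65.2 years

Leg 1: 18.1 years is already measured aboard the spacecraft.
Leg 2: 26.8 years is already measured aboard the spacecraft.
Leg 3: 12.6 years is already measured aboard the spacecraft.
Leg 4: β = 0.6649; γ = 1/√(1 − 0.6649²) = 1/√0.5579 = 1.339; τ_4 = 10.3/1.339 = 7.693 years.
Total: 18.10 + 26.80 + 12.60 + 7.693 years.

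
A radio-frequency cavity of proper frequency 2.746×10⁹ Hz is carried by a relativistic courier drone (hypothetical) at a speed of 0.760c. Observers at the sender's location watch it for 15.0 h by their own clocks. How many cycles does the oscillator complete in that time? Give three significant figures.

γ = 1/√(1 − 0.760²) = 1/√0.4224 = 1.539
During 15.0 h of lab time, the oscillator's proper time advances by τ = Δt/γ = 15.0/1.539 = 9.749 h = 3.510×10⁴ s.
N = f × τ = 2.746×10⁹ × 3.510×10⁴ = 9.637×10¹³.

N = 9.64×10¹³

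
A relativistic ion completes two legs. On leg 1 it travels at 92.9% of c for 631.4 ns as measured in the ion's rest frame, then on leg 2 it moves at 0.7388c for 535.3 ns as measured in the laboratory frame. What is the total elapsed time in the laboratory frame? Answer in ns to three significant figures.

Δt = 2240 ns

Leg 1: β = 0.929; γ = 1/√(1 − 0.929²) = 1/√0.1370 = 2.702; Δt_1 = 2.702 × 631.4 = 1706 ns.
Leg 2: 535.3 ns is already measured in the laboratory frame.
Total: 1706 + 535.3 ns.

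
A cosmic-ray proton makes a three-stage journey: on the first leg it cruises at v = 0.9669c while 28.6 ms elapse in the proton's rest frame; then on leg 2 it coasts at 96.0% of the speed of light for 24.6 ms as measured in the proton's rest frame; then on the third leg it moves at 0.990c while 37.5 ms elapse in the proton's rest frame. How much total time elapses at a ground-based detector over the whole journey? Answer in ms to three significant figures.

Leg 1: γ = 1/√(1 − 0.9669²) = 1/√0.06510 = 3.919; Δt_1 = 3.919 × 28.6 = 112.1 ms.
Leg 2: β = 0.960; γ = 1/√(1 − 0.960²) = 1/√0.07840 = 3.571; Δt_2 = 3.571 × 24.6 = 87.86 ms.
Leg 3: γ = 1/√(1 − 0.990²) = 1/√0.01990 = 7.089; Δt_3 = 7.089 × 37.5 = 265.8 ms.
Total: 112.1 + 87.86 + 265.8 ms.

Δt = 466 ms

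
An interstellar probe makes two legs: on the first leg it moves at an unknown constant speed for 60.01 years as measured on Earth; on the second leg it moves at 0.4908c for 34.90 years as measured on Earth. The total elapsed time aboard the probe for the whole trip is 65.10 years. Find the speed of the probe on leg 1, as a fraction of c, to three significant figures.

β = 0.816

Leg 1: speed unknown; τ_1 = 60.01/γ_1.
Leg 2: γ = 1/√(1 − 0.4908²) = 1/√0.7591 = 1.148; τ_2 = 34.90/1.148 = 30.41 years.
Total proper time: τ_1 + 30.41 = 65.10, so τ_1 = 65.10 − 30.41 = 34.69 years.
γ_1 = 60.01/34.69 = 1.730; β = √(1 − 1/γ²) = √0.6658.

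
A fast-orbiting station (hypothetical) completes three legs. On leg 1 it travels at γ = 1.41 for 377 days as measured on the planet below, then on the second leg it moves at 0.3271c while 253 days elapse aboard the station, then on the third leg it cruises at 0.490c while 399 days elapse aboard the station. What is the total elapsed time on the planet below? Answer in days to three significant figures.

Leg 1: 377 days is already measured on the planet below.
Leg 2: γ = 1/√(1 − 0.3271²) = 1/√0.8930 = 1.058; Δt_2 = 1.058 × 253 = 267.7 days.
Leg 3: γ = 1/√(1 − 0.490²) = 1/√0.7599 = 1.147; Δt_3 = 1.147 × 399 = 457.7 days.
Total: 377.0 + 267.7 + 457.7 days.

Δt = 1100 days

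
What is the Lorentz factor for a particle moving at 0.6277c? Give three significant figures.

γ = 1.28

γ = 1/√(1 − 0.6277²) = 1/√0.6060 = 1.285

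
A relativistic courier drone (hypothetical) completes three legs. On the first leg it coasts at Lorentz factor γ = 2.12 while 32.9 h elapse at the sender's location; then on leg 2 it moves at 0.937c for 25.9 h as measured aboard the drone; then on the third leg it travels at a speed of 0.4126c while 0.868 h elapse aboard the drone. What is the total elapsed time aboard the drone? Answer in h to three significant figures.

τ = 42.3 h

Leg 1: γ = 2.12; τ_1 = 32.9/2.120 = 15.52 h.
Leg 2: 25.9 h is already measured aboard the drone.
Leg 3: 0.868 h is already measured aboard the drone.
Total: 15.52 + 25.90 + 0.8680 h.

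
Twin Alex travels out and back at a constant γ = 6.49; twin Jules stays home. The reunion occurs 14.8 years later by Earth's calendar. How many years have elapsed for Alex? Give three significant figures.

τ = 2.28 years

γ = 6.49
Alex's clock measures proper time along the trip: τ = Δt/γ = 14.8/6.490 years.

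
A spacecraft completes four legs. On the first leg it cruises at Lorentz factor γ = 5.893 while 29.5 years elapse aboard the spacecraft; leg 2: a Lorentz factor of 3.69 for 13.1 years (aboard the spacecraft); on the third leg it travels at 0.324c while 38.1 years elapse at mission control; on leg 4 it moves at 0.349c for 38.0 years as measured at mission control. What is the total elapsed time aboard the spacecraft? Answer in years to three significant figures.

τ = 114 years

Leg 1: 29.5 years is already measured aboard the spacecraft.
Leg 2: 13.1 years is already measured aboard the spacecraft.
Leg 3: γ = 1/√(1 − 0.324²) = 1/√0.8950 = 1.057; τ_3 = 38.1/1.057 = 36.04 years.
Leg 4: γ = 1/√(1 − 0.349²) = 1/√0.8782 = 1.067; τ_4 = 38.0/1.067 = 35.61 years.
Total: 29.50 + 13.10 + 36.04 + 35.61 years.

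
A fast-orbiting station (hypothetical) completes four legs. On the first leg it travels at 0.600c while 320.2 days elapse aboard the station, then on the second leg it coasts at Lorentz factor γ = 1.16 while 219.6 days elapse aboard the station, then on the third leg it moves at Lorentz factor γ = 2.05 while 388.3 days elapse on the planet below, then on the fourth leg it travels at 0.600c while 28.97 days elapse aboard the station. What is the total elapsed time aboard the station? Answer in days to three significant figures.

τ = 758 days

Leg 1: 320.2 days is already measured aboard the station.
Leg 2: 219.6 days is already measured aboard the station.
Leg 3: γ = 2.05; τ_3 = 388.3/2.050 = 189.4 days.
Leg 4: 28.97 days is already measured aboard the station.
Total: 320.2 + 219.6 + 189.4 + 28.97 days.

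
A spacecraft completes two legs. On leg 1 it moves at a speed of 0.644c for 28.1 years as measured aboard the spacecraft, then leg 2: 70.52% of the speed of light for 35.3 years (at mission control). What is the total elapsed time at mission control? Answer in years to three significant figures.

Leg 1: γ = 1/√(1 − 0.644²) = 1/√0.5853 = 1.307; Δt_1 = 1.307 × 28.1 = 36.73 years.
Leg 2: 35.3 years is already measured at mission control.
Total: 36.73 + 35.30 years.

Δt = 72.0 years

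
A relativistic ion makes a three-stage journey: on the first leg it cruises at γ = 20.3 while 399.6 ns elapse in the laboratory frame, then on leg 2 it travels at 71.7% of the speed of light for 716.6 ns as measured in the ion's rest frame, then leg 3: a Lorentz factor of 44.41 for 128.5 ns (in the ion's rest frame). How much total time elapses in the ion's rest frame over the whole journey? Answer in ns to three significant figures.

τ = 865 ns

Leg 1: γ = 20.3; τ_1 = 399.6/20.30 = 19.68 ns.
Leg 2: 716.6 ns is already measured in the ion's rest frame.
Leg 3: 128.5 ns is already measured in the ion's rest frame.
Total: 19.68 + 716.6 + 128.5 ns.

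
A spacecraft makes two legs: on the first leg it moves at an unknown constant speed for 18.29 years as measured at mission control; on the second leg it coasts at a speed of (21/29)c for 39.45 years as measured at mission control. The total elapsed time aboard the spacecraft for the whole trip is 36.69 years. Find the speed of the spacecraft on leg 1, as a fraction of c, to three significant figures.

β = 0.855

Leg 1: speed unknown; τ_1 = 18.29/γ_1.
Leg 2: γ = 1/√(1 − (21/29)²) = 29/20 = 1.450; τ_2 = 39.45/1.450 = 27.21 years.
Total proper time: τ_1 + 27.21 = 36.69, so τ_1 = 36.69 − 27.21 = 9.483 years.
γ_1 = 18.29/9.483 = 1.929; β = √(1 − 1/γ²) = √0.7312.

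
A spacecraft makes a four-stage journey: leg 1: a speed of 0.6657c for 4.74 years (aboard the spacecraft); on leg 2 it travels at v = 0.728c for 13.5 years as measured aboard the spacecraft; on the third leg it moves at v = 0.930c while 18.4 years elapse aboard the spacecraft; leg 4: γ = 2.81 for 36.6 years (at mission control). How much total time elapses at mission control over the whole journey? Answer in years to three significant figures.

Leg 1: γ = 1/√(1 − 0.6657²) = 1/√0.5568 = 1.340; Δt_1 = 1.340 × 4.74 = 6.352 years.
Leg 2: γ = 1/√(1 − 0.728²) = 1/√0.4700 = 1.459; Δt_2 = 1.459 × 13.5 = 19.69 years.
Leg 3: γ = 1/√(1 − 0.930²) = 1/√0.1351 = 2.721; Δt_3 = 2.721 × 18.4 = 50.06 years.
Leg 4: 36.6 years is already measured at mission control.
Total: 6.352 + 19.69 + 50.06 + 36.60 years.

Δt = 113 years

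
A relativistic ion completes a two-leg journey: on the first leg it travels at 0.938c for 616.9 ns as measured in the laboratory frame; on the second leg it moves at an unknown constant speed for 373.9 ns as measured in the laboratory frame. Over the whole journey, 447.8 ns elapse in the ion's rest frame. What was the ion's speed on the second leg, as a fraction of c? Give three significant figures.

β = 0.780

Leg 1: γ = 1/√(1 − 0.938²) = 1/√0.1202 = 2.885; τ_1 = 616.9/2.885 = 213.8 ns.
Leg 2: speed unknown; τ_2 = 373.9/γ_2.
Total proper time: 213.8 + τ_2 = 447.8, so τ_2 = 447.8 − 213.8 = 234.0 ns.
γ_2 = 373.9/234.0 = 1.598; β = √(1 − 1/γ²) = √0.6085.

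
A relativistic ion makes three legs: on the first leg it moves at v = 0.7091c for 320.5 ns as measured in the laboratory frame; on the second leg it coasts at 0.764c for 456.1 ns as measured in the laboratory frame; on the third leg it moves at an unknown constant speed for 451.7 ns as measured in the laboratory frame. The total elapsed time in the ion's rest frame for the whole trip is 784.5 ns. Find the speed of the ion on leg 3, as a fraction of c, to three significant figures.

β = 0.811

Leg 1: γ = 1/√(1 − 0.7091²) = 1/√0.4972 = 1.418; τ_1 = 320.5/1.418 = 226.0 ns.
Leg 2: γ = 1/√(1 − 0.764²) = 1/√0.4163 = 1.550; τ_2 = 456.1/1.550 = 294.3 ns.
Leg 3: speed unknown; τ_3 = 451.7/γ_3.
Total proper time: 226.0 + 294.3 + τ_3 = 784.5, so τ_3 = 784.5 − 520.3 = 264.2 ns.
γ_3 = 451.7/264.2 = 1.709; β = √(1 − 1/γ²) = √0.6578.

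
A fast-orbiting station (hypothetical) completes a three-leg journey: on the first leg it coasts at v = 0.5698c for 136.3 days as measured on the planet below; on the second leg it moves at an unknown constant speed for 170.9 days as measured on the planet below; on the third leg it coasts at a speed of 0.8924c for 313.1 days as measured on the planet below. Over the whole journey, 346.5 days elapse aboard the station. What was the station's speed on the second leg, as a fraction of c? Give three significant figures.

β = 0.838

Leg 1: γ = 1/√(1 − 0.5698²) = 1/√0.6753 = 1.217; τ_1 = 136.3/1.217 = 112.0 days.
Leg 2: speed unknown; τ_2 = 170.9/γ_2.
Leg 3: γ = 1/√(1 − 0.8924²) = 1/√0.2036 = 2.216; τ_3 = 313.1/2.216 = 141.3 days.
Total proper time: 112.0 + τ_2 + 141.3 = 346.5, so τ_2 = 346.5 − 253.3 = 93.21 days.
γ_2 = 170.9/93.21 = 1.834; β = √(1 − 1/γ²) = √0.7026.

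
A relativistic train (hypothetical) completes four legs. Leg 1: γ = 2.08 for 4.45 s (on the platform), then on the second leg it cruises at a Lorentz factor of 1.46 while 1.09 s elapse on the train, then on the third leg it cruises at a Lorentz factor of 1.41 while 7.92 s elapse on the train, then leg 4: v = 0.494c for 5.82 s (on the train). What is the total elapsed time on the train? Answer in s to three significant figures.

τ = 17.0 s

Leg 1: γ = 2.08; τ_1 = 4.45/2.080 = 2.139 s.
Leg 2: 1.09 s is already measured on the train.
Leg 3: 7.92 s is already measured on the train.
Leg 4: 5.82 s is already measured on the train.
Total: 2.139 + 1.090 + 7.920 + 5.820 s.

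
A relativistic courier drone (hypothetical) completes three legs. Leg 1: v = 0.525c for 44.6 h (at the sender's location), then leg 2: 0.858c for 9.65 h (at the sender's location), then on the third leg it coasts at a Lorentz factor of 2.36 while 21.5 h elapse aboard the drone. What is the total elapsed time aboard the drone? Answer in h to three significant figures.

Leg 1: γ = 1/√(1 − 0.525²) = 1/√0.7244 = 1.175; τ_1 = 44.6/1.175 = 37.96 h.
Leg 2: γ = 1/√(1 − 0.858²) = 1/√0.2638 = 1.947; τ_2 = 9.65/1.947 = 4.957 h.
Leg 3: 21.5 h is already measured aboard the drone.
Total: 37.96 + 4.957 + 21.50 h.

τ = 64.4 h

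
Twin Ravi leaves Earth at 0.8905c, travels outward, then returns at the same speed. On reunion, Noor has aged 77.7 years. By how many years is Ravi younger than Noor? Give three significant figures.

γ = 1/√(1 − 0.8905²) = 1/√0.2070 = 2.198
Ravi's elapsed proper time: τ = 77.7/2.198 = 35.35 years.
Age gap = Δt − τ = 77.7 − 35.35 years.

Δt − τ = 42.3 years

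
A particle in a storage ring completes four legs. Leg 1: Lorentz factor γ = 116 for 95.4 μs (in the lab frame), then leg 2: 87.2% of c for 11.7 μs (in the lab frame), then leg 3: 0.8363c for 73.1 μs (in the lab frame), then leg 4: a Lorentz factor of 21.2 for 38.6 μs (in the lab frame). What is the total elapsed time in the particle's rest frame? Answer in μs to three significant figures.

Leg 1: γ = 116; τ_1 = 95.4/116.0 = 0.8224 μs.
Leg 2: β = 0.872; γ = 1/√(1 − 0.872²) = 1/√0.2396 = 2.043; τ_2 = 11.7/2.043 = 5.727 μs.
Leg 3: γ = 1/√(1 − 0.8363²) = 1/√0.3006 = 1.824; τ_3 = 73.1/1.824 = 40.08 μs.
Leg 4: γ = 21.2; τ_4 = 38.6/21.20 = 1.821 μs.
Total: 0.8224 + 5.727 + 40.08 + 1.821 μs.

τ = 48.4 μs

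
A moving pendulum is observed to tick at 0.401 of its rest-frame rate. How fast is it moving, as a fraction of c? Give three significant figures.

β = 0.916

Rate ratio = 1/γ, so γ = 1/0.401 = 2.494.
β = √(1 − 1/γ²) = √(1 − 0.401²) = √0.8392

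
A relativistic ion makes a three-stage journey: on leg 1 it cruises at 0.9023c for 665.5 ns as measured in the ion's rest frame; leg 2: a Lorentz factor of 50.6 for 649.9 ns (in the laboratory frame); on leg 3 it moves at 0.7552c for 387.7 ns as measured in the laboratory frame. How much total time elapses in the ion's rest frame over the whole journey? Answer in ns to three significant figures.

τ = 932 ns

Leg 1: 665.5 ns is already measured in the ion's rest frame.
Leg 2: γ = 50.6; τ_2 = 649.9/50.60 = 12.84 ns.
Leg 3: γ = 1/√(1 − 0.7552²) = 1/√0.4297 = 1.526; τ_3 = 387.7/1.526 = 254.1 ns.
Total: 665.5 + 12.84 + 254.1 ns.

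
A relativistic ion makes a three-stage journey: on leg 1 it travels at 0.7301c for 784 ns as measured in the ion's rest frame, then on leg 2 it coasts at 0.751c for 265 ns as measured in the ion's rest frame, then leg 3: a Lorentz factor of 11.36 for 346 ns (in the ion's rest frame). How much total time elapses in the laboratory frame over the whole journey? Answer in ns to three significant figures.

Δt = 5480 ns

Leg 1: γ = 1/√(1 − 0.7301²) = 1/√0.4670 = 1.463; Δt_1 = 1.463 × 784 = 1147 ns.
Leg 2: γ = 1/√(1 − 0.751²) = 1/√0.4360 = 1.514; Δt_2 = 1.514 × 265 = 401.3 ns.
Leg 3: γ = 11.36; Δt_3 = 11.36 × 346 = 3931 ns.
Total: 1147 + 401.3 + 3931 ns.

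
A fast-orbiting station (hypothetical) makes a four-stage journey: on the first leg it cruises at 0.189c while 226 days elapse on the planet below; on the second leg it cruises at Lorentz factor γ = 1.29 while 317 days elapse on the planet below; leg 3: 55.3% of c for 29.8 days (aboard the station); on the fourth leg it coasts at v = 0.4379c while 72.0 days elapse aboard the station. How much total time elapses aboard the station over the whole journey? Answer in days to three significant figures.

τ = 569 days

Leg 1: γ = 1/√(1 − 0.189²) = 1/√0.9643 = 1.018; τ_1 = 226/1.018 = 221.9 days.
Leg 2: γ = 1.29; τ_2 = 317/1.290 = 245.7 days.
Leg 3: 29.8 days is already measured aboard the station.
Leg 4: 72.0 days is already measured aboard the station.
Total: 221.9 + 245.7 + 29.80 + 72.00 days.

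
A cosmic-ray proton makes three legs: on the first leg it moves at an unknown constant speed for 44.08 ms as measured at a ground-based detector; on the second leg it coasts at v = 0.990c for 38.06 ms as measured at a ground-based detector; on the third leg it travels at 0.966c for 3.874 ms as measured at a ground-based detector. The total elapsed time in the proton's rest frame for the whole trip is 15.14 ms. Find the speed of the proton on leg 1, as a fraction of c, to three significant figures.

Leg 1: speed unknown; τ_1 = 44.08/γ_1.
Leg 2: γ = 1/√(1 − 0.990²) = 1/√0.01990 = 7.089; τ_2 = 38.06/7.089 = 5.369 ms.
Leg 3: γ = 1/√(1 − 0.966²) = 1/√0.06684 = 3.868; τ_3 = 3.874/3.868 = 1.002 ms.
Total proper time: τ_1 + 5.369 + 1.002 = 15.14, so τ_1 = 15.14 − 6.371 = 8.769 ms.
γ_1 = 44.08/8.769 = 5.027; β = √(1 − 1/γ²) = √0.9604.

β = 0.980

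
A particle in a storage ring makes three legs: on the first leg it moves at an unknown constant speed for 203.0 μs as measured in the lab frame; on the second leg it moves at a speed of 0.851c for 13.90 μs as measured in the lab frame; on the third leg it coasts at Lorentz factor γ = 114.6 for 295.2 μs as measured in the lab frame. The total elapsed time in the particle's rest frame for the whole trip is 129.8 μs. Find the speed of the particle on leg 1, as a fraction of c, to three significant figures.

Leg 1: speed unknown; τ_1 = 203.0/γ_1.
Leg 2: γ = 1/√(1 − 0.851²) = 1/√0.2758 = 1.904; τ_2 = 13.90/1.904 = 7.300 μs.
Leg 3: γ = 114.6; τ_3 = 295.2/114.6 = 2.576 μs.
Total proper time: τ_1 + 7.300 + 2.576 = 129.8, so τ_1 = 129.8 − 9.876 = 119.9 μs.
γ_1 = 203.0/119.9 = 1.693; β = √(1 − 1/γ²) = √0.6510.

β = 0.807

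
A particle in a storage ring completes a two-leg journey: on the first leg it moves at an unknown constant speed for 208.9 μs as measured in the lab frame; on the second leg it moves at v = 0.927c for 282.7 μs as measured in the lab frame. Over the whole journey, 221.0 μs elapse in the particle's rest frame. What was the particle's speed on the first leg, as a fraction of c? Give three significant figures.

Leg 1: speed unknown; τ_1 = 208.9/γ_1.
Leg 2: γ = 1/√(1 − 0.927²) = 1/√0.1407 = 2.666; τ_2 = 282.7/2.666 = 106.0 μs.
Total proper time: τ_1 + 106.0 = 221.0, so τ_1 = 221.0 − 106.0 = 115.0 μs.
γ_1 = 208.9/115.0 = 1.817; β = √(1 − 1/γ²) = √0.6971.

β = 0.835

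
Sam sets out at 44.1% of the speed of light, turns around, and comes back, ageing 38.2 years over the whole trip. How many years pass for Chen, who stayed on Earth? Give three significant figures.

β = 0.441; γ = 1/√(1 − 0.441²) = 1/√0.8055 = 1.114
Earth-frame duration is the dilated interval: Δt = γτ = 1.114 × 38.2 years.

Δt = 42.6 years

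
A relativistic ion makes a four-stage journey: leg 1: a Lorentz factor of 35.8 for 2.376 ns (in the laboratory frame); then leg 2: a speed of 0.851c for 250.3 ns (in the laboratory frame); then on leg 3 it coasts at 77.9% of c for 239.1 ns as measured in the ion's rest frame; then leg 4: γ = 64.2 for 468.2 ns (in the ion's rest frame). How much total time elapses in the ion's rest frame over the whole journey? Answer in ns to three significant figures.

Leg 1: γ = 35.8; τ_1 = 2.376/35.80 = 0.06637 ns.
Leg 2: γ = 1/√(1 − 0.851²) = 1/√0.2758 = 1.904; τ_2 = 250.3/1.904 = 131.4 ns.
Leg 3: 239.1 ns is already measured in the ion's rest frame.
Leg 4: 468.2 ns is already measured in the ion's rest frame.
Total: 0.06637 + 131.4 + 239.1 + 468.2 ns.

τ = 839 ns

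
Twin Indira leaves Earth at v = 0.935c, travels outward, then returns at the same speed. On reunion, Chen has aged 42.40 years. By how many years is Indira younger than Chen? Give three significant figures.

γ = 1/√(1 − 0.935²) = 1/√0.1258 = 2.820
Indira's elapsed proper time: τ = 42.40/2.820 = 15.04 years.
Age gap = Δt − τ = 42.40 − 15.04 years.

Δt − τ = 27.4 years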